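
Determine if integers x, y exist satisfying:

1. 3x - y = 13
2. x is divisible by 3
Yes

Take x = 0, y = -13. Substituting into each constraint:
  (1) 3(0) + 13 = 13 ✓
  (2) 0 = 3 × 0, remainder 0 ✓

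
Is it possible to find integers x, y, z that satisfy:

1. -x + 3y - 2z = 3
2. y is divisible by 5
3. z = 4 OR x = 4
Yes

Take x = -11, y = 0, z = 4. Substituting into each constraint:
  (1) 11 + 3(0) - 2(4) = 3 ✓
  (2) 0 = 5 × 0, remainder 0 ✓
  (3) z = 4, target 4 ✓ (first branch holds)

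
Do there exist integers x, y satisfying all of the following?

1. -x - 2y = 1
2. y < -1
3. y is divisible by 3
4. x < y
No

A contradictory subset is {-x - 2y = 1, y < -1, x < y}. No integer assignment can satisfy these jointly:

  - -x - 2y = 1: is a linear equation tying the variables together
  - y < -1: bounds one variable relative to a constant
  - x < y: bounds one variable relative to another variable

Propagating the comparison: x < y and y ≤ -2 give x ≤ -3. Range argument: with x ∈ [−∞, -3], y ∈ [−∞, -2], the left side of the equation is at least 7, but the right side is 1 < 7. No integer solution exists.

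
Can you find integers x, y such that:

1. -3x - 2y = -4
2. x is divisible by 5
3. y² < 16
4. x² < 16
Yes

Take x = 0, y = 2. Substituting into each constraint:
  (1) -3(0) - 2(2) = -4 ✓
  (2) 0 = 5 × 0, remainder 0 ✓
  (3) y² = (2)² = 4, and 4 < 16 ✓
  (4) x² = (0)² = 0, and 0 < 16 ✓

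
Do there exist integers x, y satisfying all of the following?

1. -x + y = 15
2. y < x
No

The full constraint system is jointly infeasible over the integers. Each constraint and what it forces:

  - -x + y = 15: is a linear equation tying the variables together
  - y < x: bounds one variable relative to another variable

From the equation, x − y = -15, i.e. x − y = -15; but x > y requires x − y ≥ 1. Contradiction.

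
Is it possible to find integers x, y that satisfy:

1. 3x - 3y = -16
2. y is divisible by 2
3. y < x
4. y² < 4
No

Even the single constraint (3x - 3y = -16) is infeasible over the integers.

  - 3x - 3y = -16: every term on the left is divisible by 3, so the LHS ≡ 0 (mod 3), but the RHS -16 is not — no integer solution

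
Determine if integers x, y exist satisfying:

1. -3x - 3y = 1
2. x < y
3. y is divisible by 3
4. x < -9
No

Even the single constraint (-3x - 3y = 1) is infeasible over the integers.

  - -3x - 3y = 1: every term on the left is divisible by 3, so the LHS ≡ 0 (mod 3), but the RHS 1 is not — no integer solution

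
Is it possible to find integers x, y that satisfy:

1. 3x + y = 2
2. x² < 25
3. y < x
Yes

Take x = 1, y = -1. Substituting into each constraint:
  (1) 3(1) + (-1) = 2 ✓
  (2) x² = (1)² = 1, and 1 < 25 ✓
  (3) -1 < 1 ✓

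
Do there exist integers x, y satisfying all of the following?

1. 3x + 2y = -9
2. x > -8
Yes

Take x = -3, y = 0. Substituting into each constraint:
  (1) 3(-3) + 2(0) = -9 ✓
  (2) -3 > -8 ✓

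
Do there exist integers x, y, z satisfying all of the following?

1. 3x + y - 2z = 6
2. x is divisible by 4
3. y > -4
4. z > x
Yes

Take x = 0, y = 8, z = 1. Substituting into each constraint:
  (1) 3(0) + 8 - 2(1) = 6 ✓
  (2) 0 = 4 × 0, remainder 0 ✓
  (3) 8 > -4 ✓
  (4) 1 > 0 ✓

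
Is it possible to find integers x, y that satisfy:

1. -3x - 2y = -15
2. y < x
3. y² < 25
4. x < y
No

A contradictory subset is {y < x, x < y}. No integer assignment can satisfy these jointly:

  - y < x: bounds one variable relative to another variable
  - x < y: bounds one variable relative to another variable

Direct contradiction: x > y and y > x cannot both hold.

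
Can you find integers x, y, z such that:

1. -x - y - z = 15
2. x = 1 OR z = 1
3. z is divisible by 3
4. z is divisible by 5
Yes

Take x = 1, y = -16, z = 0. Substituting into each constraint:
  (1) (-1) + 16 + 0 = 15 ✓
  (2) x = 1, target 1 ✓ (first branch holds)
  (3) 0 = 3 × 0, remainder 0 ✓
  (4) 0 = 5 × 0, remainder 0 ✓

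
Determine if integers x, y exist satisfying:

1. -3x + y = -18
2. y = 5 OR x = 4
Yes

Take x = 4, y = -6. Substituting into each constraint:
  (1) -3(4) + (-6) = -18 ✓
  (2) x = 4, target 4 ✓ (second branch holds)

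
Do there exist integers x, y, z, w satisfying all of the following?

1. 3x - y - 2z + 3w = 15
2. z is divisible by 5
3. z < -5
Yes

Take x = -1, y = 2, z = -10, w = 0. Substituting into each constraint:
  (1) 3(-1) + (-2) - 2(-10) + 3(0) = 15 ✓
  (2) -10 = 5 × -2, remainder 0 ✓
  (3) -10 < -5 ✓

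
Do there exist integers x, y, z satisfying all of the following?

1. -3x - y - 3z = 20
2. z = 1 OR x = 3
Yes

Take x = 3, y = -29, z = 0. Substituting into each constraint:
  (1) -3(3) + 29 - 3(0) = 20 ✓
  (2) x = 3, target 3 ✓ (second branch holds)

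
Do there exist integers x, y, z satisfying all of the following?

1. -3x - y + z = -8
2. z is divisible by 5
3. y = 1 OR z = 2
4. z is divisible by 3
No

A contradictory subset is {-3x - y + z = -8, y = 1 OR z = 2, z is divisible by 3}. No integer assignment can satisfy these jointly:

  - -3x - y + z = -8: is a linear equation tying the variables together
  - y = 1 OR z = 2: forces a choice: either y = 1 or z = 2
  - z is divisible by 3: restricts z to multiples of 3

Split on the disjunction (y = 1 OR z = 2):
  • If y = 1: with y = 1, writing z = 3z', every remaining term of the linear equation is divisible by 3, so the left side is ≡ 0 (mod 3); but the right side -7 ≡ 2 (mod 3). No integers can satisfy it.
  • If z = 2: this contradicts the divisibility constraint — 2 is not a multiple of 3.
Both branches are infeasible, so the system has no integer solution.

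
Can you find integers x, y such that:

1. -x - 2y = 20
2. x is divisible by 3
Yes

Take x = 0, y = -10. Substituting into each constraint:
  (1) 0 - 2(-10) = 20 ✓
  (2) 0 = 3 × 0, remainder 0 ✓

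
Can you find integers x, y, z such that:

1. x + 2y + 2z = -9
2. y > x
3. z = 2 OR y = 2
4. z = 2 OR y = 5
Yes

Take x = -5, y = -4, z = 2. Substituting into each constraint:
  (1) (-5) + 2(-4) + 2(2) = -9 ✓
  (2) -4 > -5 ✓
  (3) z = 2, target 2 ✓ (first branch holds)
  (4) z = 2, target 2 ✓ (first branch holds)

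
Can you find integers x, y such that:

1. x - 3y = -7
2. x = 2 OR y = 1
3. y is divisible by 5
No

The full constraint system is jointly infeasible over the integers. Each constraint and what it forces:

  - x - 3y = -7: is a linear equation tying the variables together
  - x = 2 OR y = 1: forces a choice: either x = 2 or y = 1
  - y is divisible by 5: restricts y to multiples of 5

Split on the disjunction (x = 2 OR y = 1):
  • If x = 2: with x = 2, writing y = 5y', every remaining term of the linear equation is divisible by 15, so the left side is ≡ 0 (mod 15); but the right side -9 ≡ 6 (mod 15). No integers can satisfy it.
  • If y = 1: this contradicts the divisibility constraint — 1 is not a multiple of 5.
Both branches are infeasible, so the system has no integer solution.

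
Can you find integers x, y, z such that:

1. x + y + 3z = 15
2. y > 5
Yes

Take x = 0, y = 15, z = 0. Substituting into each constraint:
  (1) 0 + 15 + 3(0) = 15 ✓
  (2) 15 > 5 ✓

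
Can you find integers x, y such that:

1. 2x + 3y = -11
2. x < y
Yes

Take x = -4, y = -1. Substituting into each constraint:
  (1) 2(-4) + 3(-1) = -11 ✓
  (2) -4 < -1 ✓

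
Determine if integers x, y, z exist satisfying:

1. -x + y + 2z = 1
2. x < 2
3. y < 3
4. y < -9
Yes

Take x = -11, y = -10, z = 0. Substituting into each constraint:
  (1) 11 + (-10) + 2(0) = 1 ✓
  (2) -11 < 2 ✓
  (3) -10 < 3 ✓
  (4) -10 < -9 ✓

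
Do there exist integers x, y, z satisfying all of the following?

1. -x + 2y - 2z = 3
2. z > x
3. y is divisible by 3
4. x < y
Yes

Take x = -3, y = 0, z = 0. Substituting into each constraint:
  (1) 3 + 2(0) - 2(0) = 3 ✓
  (2) 0 > -3 ✓
  (3) 0 = 3 × 0, remainder 0 ✓
  (4) -3 < 0 ✓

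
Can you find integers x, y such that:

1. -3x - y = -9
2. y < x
Yes

Take x = 3, y = 0. Substituting into each constraint:
  (1) -3(3) + 0 = -9 ✓
  (2) 0 < 3 ✓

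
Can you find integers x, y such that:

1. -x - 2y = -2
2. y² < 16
Yes

Take x = 2, y = 0. Substituting into each constraint:
  (1) (-2) - 2(0) = -2 ✓
  (2) y² = (0)² = 0, and 0 < 16 ✓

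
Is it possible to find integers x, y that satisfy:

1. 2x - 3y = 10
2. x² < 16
Yes

Take x = 2, y = -2. Substituting into each constraint:
  (1) 2(2) - 3(-2) = 10 ✓
  (2) x² = (2)² = 4, and 4 < 16 ✓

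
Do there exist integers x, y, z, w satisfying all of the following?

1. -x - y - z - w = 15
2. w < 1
Yes

Take x = 0, y = 0, z = 0, w = -15. Substituting into each constraint:
  (1) 0 + 0 + 0 + 15 = 15 ✓
  (2) -15 < 1 ✓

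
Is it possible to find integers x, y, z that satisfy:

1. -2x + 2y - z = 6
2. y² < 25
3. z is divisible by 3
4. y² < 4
Yes

Take x = -3, y = 0, z = 0. Substituting into each constraint:
  (1) -2(-3) + 2(0) + 0 = 6 ✓
  (2) y² = (0)² = 0, and 0 < 25 ✓
  (3) 0 = 3 × 0, remainder 0 ✓
  (4) y² = (0)² = 0, and 0 < 4 ✓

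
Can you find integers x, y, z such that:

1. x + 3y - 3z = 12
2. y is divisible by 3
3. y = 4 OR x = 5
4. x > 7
No

A contradictory subset is {y is divisible by 3, y = 4 OR x = 5, x > 7}. No integer assignment can satisfy these jointly:

  - y is divisible by 3: restricts y to multiples of 3
  - y = 4 OR x = 5: forces a choice: either y = 4 or x = 5
  - x > 7: bounds one variable relative to a constant

Split on the disjunction (y = 4 OR x = 5):
  • If y = 4: this contradicts the divisibility constraint — 4 is not a multiple of 3.
  • If x = 5: this contradicts the bound x ≥ 8.
Both branches are infeasible, so the system has no integer solution.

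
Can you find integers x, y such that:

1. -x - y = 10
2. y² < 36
Yes

Take x = -10, y = 0. Substituting into each constraint:
  (1) 10 + 0 = 10 ✓
  (2) y² = (0)² = 0, and 0 < 36 ✓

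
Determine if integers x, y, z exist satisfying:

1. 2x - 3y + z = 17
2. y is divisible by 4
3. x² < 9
Yes

Take x = 2, y = 0, z = 13. Substituting into each constraint:
  (1) 2(2) - 3(0) + 13 = 17 ✓
  (2) 0 = 4 × 0, remainder 0 ✓
  (3) x² = (2)² = 4, and 4 < 9 ✓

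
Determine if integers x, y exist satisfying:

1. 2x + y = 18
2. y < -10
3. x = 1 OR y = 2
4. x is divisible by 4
No

A contradictory subset is {2x + y = 18, y < -10, x = 1 OR y = 2}. No integer assignment can satisfy these jointly:

  - 2x + y = 18: is a linear equation tying the variables together
  - y < -10: bounds one variable relative to a constant
  - x = 1 OR y = 2: forces a choice: either x = 1 or y = 2

Split on the disjunction (x = 1 OR y = 2):
  • If x = 1: the equation forces y = 16, which contradicts the bound y ≤ -11.
  • If y = 2: this contradicts the bound y ≤ -11.
Both branches are infeasible, so the system has no integer solution.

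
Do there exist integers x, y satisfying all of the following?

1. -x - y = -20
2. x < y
Yes

Take x = 9, y = 11. Substituting into each constraint:
  (1) (-9) + (-11) = -20 ✓
  (2) 9 < 11 ✓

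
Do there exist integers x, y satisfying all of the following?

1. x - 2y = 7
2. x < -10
Yes

Take x = -11, y = -9. Substituting into each constraint:
  (1) (-11) - 2(-9) = 7 ✓
  (2) -11 < -10 ✓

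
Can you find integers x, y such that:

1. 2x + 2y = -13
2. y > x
No

Even the single constraint (2x + 2y = -13) is infeasible over the integers.

  - 2x + 2y = -13: every term on the left is divisible by 2, so the LHS ≡ 0 (mod 2), but the RHS -13 is not — no integer solution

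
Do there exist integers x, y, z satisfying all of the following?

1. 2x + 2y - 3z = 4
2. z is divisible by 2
Yes

Take x = 2, y = 0, z = 0. Substituting into each constraint:
  (1) 2(2) + 2(0) - 3(0) = 4 ✓
  (2) 0 = 2 × 0, remainder 0 ✓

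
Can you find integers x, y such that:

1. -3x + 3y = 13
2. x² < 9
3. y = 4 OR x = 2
No

Even the single constraint (-3x + 3y = 13) is infeasible over the integers.

  - -3x + 3y = 13: every term on the left is divisible by 3, so the LHS ≡ 0 (mod 3), but the RHS 13 is not — no integer solution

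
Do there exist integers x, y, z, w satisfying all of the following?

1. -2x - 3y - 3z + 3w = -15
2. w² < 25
Yes

Take x = 0, y = 5, z = 0, w = 0. Substituting into each constraint:
  (1) -2(0) - 3(5) - 3(0) + 3(0) = -15 ✓
  (2) w² = (0)² = 0, and 0 < 25 ✓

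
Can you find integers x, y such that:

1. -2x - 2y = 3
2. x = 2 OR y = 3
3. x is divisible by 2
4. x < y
No

Even the single constraint (-2x - 2y = 3) is infeasible over the integers.

  - -2x - 2y = 3: every term on the left is divisible by 2, so the LHS ≡ 0 (mod 2), but the RHS 3 is not — no integer solution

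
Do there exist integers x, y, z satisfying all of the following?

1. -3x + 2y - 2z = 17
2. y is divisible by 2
Yes

Take x = 1, y = 0, z = -10. Substituting into each constraint:
  (1) -3(1) + 2(0) - 2(-10) = 17 ✓
  (2) 0 = 2 × 0, remainder 0 ✓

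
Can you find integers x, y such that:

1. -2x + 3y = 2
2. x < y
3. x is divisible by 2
Yes

Take x = -4, y = -2. Substituting into each constraint:
  (1) -2(-4) + 3(-2) = 2 ✓
  (2) -4 < -2 ✓
  (3) -4 = 2 × -2, remainder 0 ✓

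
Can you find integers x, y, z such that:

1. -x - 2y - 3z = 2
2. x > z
Yes

Take x = 2, y = -2, z = 0. Substituting into each constraint:
  (1) (-2) - 2(-2) - 3(0) = 2 ✓
  (2) 2 > 0 ✓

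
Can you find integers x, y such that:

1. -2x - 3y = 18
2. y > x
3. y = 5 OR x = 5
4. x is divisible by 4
No

A contradictory subset is {-2x - 3y = 18, y > x, y = 5 OR x = 5}. No integer assignment can satisfy these jointly:

  - -2x - 3y = 18: is a linear equation tying the variables together
  - y > x: bounds one variable relative to another variable
  - y = 5 OR x = 5: forces a choice: either y = 5 or x = 5

Split on the disjunction (y = 5 OR x = 5):
  • If y = 5: with y = 5, every remaining term of the linear equation is divisible by 2, so the left side is ≡ 0 (mod 2); but the right side 33 ≡ 1 (mod 2). No integers can satisfy it.
  • If x = 5: with x = 5, every remaining term of the linear equation is divisible by 3, so the left side is ≡ 0 (mod 3); but the right side 28 ≡ 1 (mod 3). No integers can satisfy it.
Both branches are infeasible, so the system has no integer solution.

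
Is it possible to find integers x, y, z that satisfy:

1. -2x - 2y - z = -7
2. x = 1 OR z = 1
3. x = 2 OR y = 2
Yes

Take x = 1, y = 2, z = 1. Substituting into each constraint:
  (1) -2(1) - 2(2) + (-1) = -7 ✓
  (2) x = 1, target 1 ✓ (first branch holds)
  (3) y = 2, target 2 ✓ (second branch holds)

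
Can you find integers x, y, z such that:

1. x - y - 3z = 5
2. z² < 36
Yes

Take x = 0, y = 1, z = -2. Substituting into each constraint:
  (1) 0 + (-1) - 3(-2) = 5 ✓
  (2) z² = (-2)² = 4, and 4 < 36 ✓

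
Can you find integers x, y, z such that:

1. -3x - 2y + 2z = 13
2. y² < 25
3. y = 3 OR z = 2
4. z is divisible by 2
Yes

Take x = -3, y = 0, z = 2. Substituting into each constraint:
  (1) -3(-3) - 2(0) + 2(2) = 13 ✓
  (2) y² = (0)² = 0, and 0 < 25 ✓
  (3) z = 2, target 2 ✓ (second branch holds)
  (4) 2 = 2 × 1, remainder 0 ✓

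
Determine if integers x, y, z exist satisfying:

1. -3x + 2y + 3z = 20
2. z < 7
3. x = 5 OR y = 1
Yes

Take x = 5, y = 10, z = 5. Substituting into each constraint:
  (1) -3(5) + 2(10) + 3(5) = 20 ✓
  (2) 5 < 7 ✓
  (3) x = 5, target 5 ✓ (first branch holds)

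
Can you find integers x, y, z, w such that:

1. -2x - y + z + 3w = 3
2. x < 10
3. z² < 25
Yes

Take x = 0, y = 0, z = 0, w = 1. Substituting into each constraint:
  (1) -2(0) + 0 + 0 + 3(1) = 3 ✓
  (2) 0 < 10 ✓
  (3) z² = (0)² = 0, and 0 < 25 ✓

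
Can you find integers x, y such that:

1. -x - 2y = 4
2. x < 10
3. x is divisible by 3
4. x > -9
Yes

Take x = 0, y = -2. Substituting into each constraint:
  (1) 0 - 2(-2) = 4 ✓
  (2) 0 < 10 ✓
  (3) 0 = 3 × 0, remainder 0 ✓
  (4) 0 > -9 ✓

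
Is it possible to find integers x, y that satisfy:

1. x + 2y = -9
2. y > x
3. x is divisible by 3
Yes

Take x = -9, y = 0. Substituting into each constraint:
  (1) (-9) + 2(0) = -9 ✓
  (2) 0 > -9 ✓
  (3) -9 = 3 × -3, remainder 0 ✓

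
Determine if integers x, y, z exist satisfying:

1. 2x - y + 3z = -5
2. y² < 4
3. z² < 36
Yes

Take x = -4, y = 0, z = 1. Substituting into each constraint:
  (1) 2(-4) + 0 + 3(1) = -5 ✓
  (2) y² = (0)² = 0, and 0 < 4 ✓
  (3) z² = (1)² = 1, and 1 < 36 ✓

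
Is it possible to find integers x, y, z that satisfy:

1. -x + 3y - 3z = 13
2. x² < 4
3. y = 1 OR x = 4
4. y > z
Yes

Take x = -1, y = 1, z = -3. Substituting into each constraint:
  (1) 1 + 3(1) - 3(-3) = 13 ✓
  (2) x² = (-1)² = 1, and 1 < 4 ✓
  (3) y = 1, target 1 ✓ (first branch holds)
  (4) 1 > -3 ✓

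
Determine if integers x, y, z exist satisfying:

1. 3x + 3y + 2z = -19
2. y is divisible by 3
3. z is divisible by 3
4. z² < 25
No

A contradictory subset is {3x + 3y + 2z = -19, z is divisible by 3}. No integer assignment can satisfy these jointly:

  - 3x + 3y + 2z = -19: is a linear equation tying the variables together
  - z is divisible by 3: restricts z to multiples of 3

Modular obstruction: writing z = 3z', every remaining term of the linear equation is divisible by 3, so the left side is ≡ 0 (mod 3); but the right side -19 ≡ 2 (mod 3). No integers can satisfy it.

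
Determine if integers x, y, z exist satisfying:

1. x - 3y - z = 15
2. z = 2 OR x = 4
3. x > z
Yes

Take x = 4, y = -4, z = 1. Substituting into each constraint:
  (1) 4 - 3(-4) + (-1) = 15 ✓
  (2) x = 4, target 4 ✓ (second branch holds)
  (3) 4 > 1 ✓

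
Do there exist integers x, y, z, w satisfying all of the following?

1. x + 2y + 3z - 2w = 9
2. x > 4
Yes

Take x = 5, y = 2, z = 0, w = 0. Substituting into each constraint:
  (1) 5 + 2(2) + 3(0) - 2(0) = 9 ✓
  (2) 5 > 4 ✓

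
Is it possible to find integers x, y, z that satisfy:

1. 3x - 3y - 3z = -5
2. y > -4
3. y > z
No

Even the single constraint (3x - 3y - 3z = -5) is infeasible over the integers.

  - 3x - 3y - 3z = -5: every term on the left is divisible by 3, so the LHS ≡ 0 (mod 3), but the RHS -5 is not — no integer solution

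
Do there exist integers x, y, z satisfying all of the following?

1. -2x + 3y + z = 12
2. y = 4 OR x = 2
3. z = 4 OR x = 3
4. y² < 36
Yes

Take x = 2, y = 4, z = 4. Substituting into each constraint:
  (1) -2(2) + 3(4) + 4 = 12 ✓
  (2) y = 4, target 4 ✓ (first branch holds)
  (3) z = 4, target 4 ✓ (first branch holds)
  (4) y² = (4)² = 16, and 16 < 36 ✓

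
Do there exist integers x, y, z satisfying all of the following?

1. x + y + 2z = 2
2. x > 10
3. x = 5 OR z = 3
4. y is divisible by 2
Yes

Take x = 12, y = -16, z = 3. Substituting into each constraint:
  (1) 12 + (-16) + 2(3) = 2 ✓
  (2) 12 > 10 ✓
  (3) z = 3, target 3 ✓ (second branch holds)
  (4) -16 = 2 × -8, remainder 0 ✓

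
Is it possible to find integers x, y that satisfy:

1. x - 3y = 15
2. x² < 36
Yes

Take x = 0, y = -5. Substituting into each constraint:
  (1) 0 - 3(-5) = 15 ✓
  (2) x² = (0)² = 0, and 0 < 36 ✓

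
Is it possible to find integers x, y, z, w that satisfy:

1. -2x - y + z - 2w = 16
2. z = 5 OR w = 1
Yes

Take x = -6, y = 0, z = 6, w = 1. Substituting into each constraint:
  (1) -2(-6) + 0 + 6 - 2(1) = 16 ✓
  (2) w = 1, target 1 ✓ (second branch holds)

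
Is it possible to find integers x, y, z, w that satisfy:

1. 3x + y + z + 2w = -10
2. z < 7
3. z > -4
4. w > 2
Yes

Take x = -6, y = 0, z = 0, w = 4. Substituting into each constraint:
  (1) 3(-6) + 0 + 0 + 2(4) = -10 ✓
  (2) 0 < 7 ✓
  (3) 0 > -4 ✓
  (4) 4 > 2 ✓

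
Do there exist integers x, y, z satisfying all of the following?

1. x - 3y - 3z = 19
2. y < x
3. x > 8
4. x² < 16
No

A contradictory subset is {x > 8, x² < 16}. No integer assignment can satisfy these jointly:

  - x > 8: bounds one variable relative to a constant
  - x² < 16: restricts x to |x| ≤ 3

Direct contradiction: the bounds on x require x ≥ 9 and x ≤ 3 simultaneously, which is empty.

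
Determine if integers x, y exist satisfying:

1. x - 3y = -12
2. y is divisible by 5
Yes

Take x = -12, y = 0. Substituting into each constraint:
  (1) (-12) - 3(0) = -12 ✓
  (2) 0 = 5 × 0, remainder 0 ✓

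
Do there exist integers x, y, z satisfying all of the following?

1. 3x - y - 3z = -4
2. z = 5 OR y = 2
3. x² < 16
Yes

Take x = 0, y = -11, z = 5. Substituting into each constraint:
  (1) 3(0) + 11 - 3(5) = -4 ✓
  (2) z = 5, target 5 ✓ (first branch holds)
  (3) x² = (0)² = 0, and 0 < 16 ✓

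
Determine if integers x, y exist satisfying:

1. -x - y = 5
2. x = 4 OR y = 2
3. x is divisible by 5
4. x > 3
No

The full constraint system is jointly infeasible over the integers. Each constraint and what it forces:

  - -x - y = 5: is a linear equation tying the variables together
  - x = 4 OR y = 2: forces a choice: either x = 4 or y = 2
  - x is divisible by 5: restricts x to multiples of 5
  - x > 3: bounds one variable relative to a constant

Split on the disjunction (x = 4 OR y = 2):
  • If x = 4: this contradicts the divisibility constraint — 4 is not a multiple of 5.
  • If y = 2: with y = 2, writing x = 5x', every remaining term of the linear equation is divisible by 5, so the left side is ≡ 0 (mod 5); but the right side 7 ≡ 2 (mod 5). No integers can satisfy it.
Both branches are infeasible, so the system has no integer solution.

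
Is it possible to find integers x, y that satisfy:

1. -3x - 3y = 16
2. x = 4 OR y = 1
No

Even the single constraint (-3x - 3y = 16) is infeasible over the integers.

  - -3x - 3y = 16: every term on the left is divisible by 3, so the LHS ≡ 0 (mod 3), but the RHS 16 is not — no integer solution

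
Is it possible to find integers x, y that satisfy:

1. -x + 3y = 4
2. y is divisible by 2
Yes

Take x = -4, y = 0. Substituting into each constraint:
  (1) 4 + 3(0) = 4 ✓
  (2) 0 = 2 × 0, remainder 0 ✓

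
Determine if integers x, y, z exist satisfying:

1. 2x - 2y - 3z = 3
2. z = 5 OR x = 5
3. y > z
Yes

Take x = 5, y = 2, z = 1. Substituting into each constraint:
  (1) 2(5) - 2(2) - 3(1) = 3 ✓
  (2) x = 5, target 5 ✓ (second branch holds)
  (3) 2 > 1 ✓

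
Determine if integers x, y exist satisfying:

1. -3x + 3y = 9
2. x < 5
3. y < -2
Yes

Take x = -6, y = -3. Substituting into each constraint:
  (1) -3(-6) + 3(-3) = 9 ✓
  (2) -6 < 5 ✓
  (3) -3 < -2 ✓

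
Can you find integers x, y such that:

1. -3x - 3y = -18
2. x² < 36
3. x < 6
Yes

Take x = 0, y = 6. Substituting into each constraint:
  (1) -3(0) - 3(6) = -18 ✓
  (2) x² = (0)² = 0, and 0 < 36 ✓
  (3) 0 < 6 ✓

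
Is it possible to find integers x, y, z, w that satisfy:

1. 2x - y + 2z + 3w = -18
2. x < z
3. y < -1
Yes

Take x = -1, y = -2, z = 0, w = -6. Substituting into each constraint:
  (1) 2(-1) + 2 + 2(0) + 3(-6) = -18 ✓
  (2) -1 < 0 ✓
  (3) -2 < -1 ✓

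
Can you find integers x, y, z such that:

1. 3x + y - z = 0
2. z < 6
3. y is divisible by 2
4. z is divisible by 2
Yes

Take x = 0, y = 0, z = 0. Substituting into each constraint:
  (1) 3(0) + 0 + 0 = 0 ✓
  (2) 0 < 6 ✓
  (3) 0 = 2 × 0, remainder 0 ✓
  (4) 0 = 2 × 0, remainder 0 ✓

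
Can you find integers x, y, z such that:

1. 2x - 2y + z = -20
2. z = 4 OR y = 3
Yes

Take x = 0, y = 12, z = 4. Substituting into each constraint:
  (1) 2(0) - 2(12) + 4 = -20 ✓
  (2) z = 4, target 4 ✓ (first branch holds)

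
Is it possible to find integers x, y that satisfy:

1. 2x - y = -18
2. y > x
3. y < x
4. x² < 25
No

A contradictory subset is {y > x, y < x}. No integer assignment can satisfy these jointly:

  - y > x: bounds one variable relative to another variable
  - y < x: bounds one variable relative to another variable

Direct contradiction: y > x and x > y cannot both hold.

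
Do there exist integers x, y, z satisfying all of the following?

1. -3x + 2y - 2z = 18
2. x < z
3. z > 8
Yes

Take x = 0, y = 18, z = 9. Substituting into each constraint:
  (1) -3(0) + 2(18) - 2(9) = 18 ✓
  (2) 0 < 9 ✓
  (3) 9 > 8 ✓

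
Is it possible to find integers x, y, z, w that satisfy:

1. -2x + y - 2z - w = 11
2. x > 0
Yes

Take x = 1, y = 0, z = -7, w = 1. Substituting into each constraint:
  (1) -2(1) + 0 - 2(-7) + (-1) = 11 ✓
  (2) 1 > 0 ✓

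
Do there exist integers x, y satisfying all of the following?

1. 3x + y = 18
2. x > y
Yes

Take x = 6, y = 0. Substituting into each constraint:
  (1) 3(6) + 0 = 18 ✓
  (2) 6 > 0 ✓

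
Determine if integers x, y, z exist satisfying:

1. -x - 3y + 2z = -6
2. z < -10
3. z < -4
Yes

Take x = 2, y = -6, z = -11. Substituting into each constraint:
  (1) (-2) - 3(-6) + 2(-11) = -6 ✓
  (2) -11 < -10 ✓
  (3) -11 < -4 ✓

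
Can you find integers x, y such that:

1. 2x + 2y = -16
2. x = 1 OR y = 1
Yes

Take x = 1, y = -9. Substituting into each constraint:
  (1) 2(1) + 2(-9) = -16 ✓
  (2) x = 1, target 1 ✓ (first branch holds)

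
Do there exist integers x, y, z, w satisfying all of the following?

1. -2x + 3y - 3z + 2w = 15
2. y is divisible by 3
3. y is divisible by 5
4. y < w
Yes

Take x = 0, y = 0, z = -3, w = 3. Substituting into each constraint:
  (1) -2(0) + 3(0) - 3(-3) + 2(3) = 15 ✓
  (2) 0 = 3 × 0, remainder 0 ✓
  (3) 0 = 5 × 0, remainder 0 ✓
  (4) 0 < 3 ✓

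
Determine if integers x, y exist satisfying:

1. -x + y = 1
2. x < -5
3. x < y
Yes

Take x = -6, y = -5. Substituting into each constraint:
  (1) 6 + (-5) = 1 ✓
  (2) -6 < -5 ✓
  (3) -6 < -5 ✓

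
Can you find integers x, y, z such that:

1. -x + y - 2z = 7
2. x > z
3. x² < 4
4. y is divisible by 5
Yes

Take x = -1, y = 0, z = -3. Substituting into each constraint:
  (1) 1 + 0 - 2(-3) = 7 ✓
  (2) -1 > -3 ✓
  (3) x² = (-1)² = 1, and 1 < 4 ✓
  (4) 0 = 5 × 0, remainder 0 ✓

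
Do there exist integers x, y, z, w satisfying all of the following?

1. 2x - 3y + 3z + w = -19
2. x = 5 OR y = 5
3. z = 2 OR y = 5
Yes

Take x = 0, y = 5, z = 0, w = -4. Substituting into each constraint:
  (1) 2(0) - 3(5) + 3(0) + (-4) = -19 ✓
  (2) y = 5, target 5 ✓ (second branch holds)
  (3) y = 5, target 5 ✓ (second branch holds)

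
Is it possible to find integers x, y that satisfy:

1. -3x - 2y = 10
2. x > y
Yes

Take x = 0, y = -5. Substituting into each constraint:
  (1) -3(0) - 2(-5) = 10 ✓
  (2) 0 > -5 ✓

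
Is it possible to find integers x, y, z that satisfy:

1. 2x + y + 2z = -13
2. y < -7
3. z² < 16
Yes

Take x = 0, y = -9, z = -2. Substituting into each constraint:
  (1) 2(0) + (-9) + 2(-2) = -13 ✓
  (2) -9 < -7 ✓
  (3) z² = (-2)² = 4, and 4 < 16 ✓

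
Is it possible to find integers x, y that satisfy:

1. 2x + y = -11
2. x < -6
Yes

Take x = -7, y = 3. Substituting into each constraint:
  (1) 2(-7) + 3 = -11 ✓
  (2) -7 < -6 ✓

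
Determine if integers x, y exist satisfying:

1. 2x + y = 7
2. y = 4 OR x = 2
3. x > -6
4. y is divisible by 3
Yes

Take x = 2, y = 3. Substituting into each constraint:
  (1) 2(2) + 3 = 7 ✓
  (2) x = 2, target 2 ✓ (second branch holds)
  (3) 2 > -6 ✓
  (4) 3 = 3 × 1, remainder 0 ✓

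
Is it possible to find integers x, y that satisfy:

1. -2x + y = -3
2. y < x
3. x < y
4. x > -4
No

A contradictory subset is {y < x, x < y}. No integer assignment can satisfy these jointly:

  - y < x: bounds one variable relative to another variable
  - x < y: bounds one variable relative to another variable

Direct contradiction: x > y and y > x cannot both hold.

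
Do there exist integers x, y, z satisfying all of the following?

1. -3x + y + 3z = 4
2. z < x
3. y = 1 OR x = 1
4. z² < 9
Yes

Take x = 1, y = 7, z = 0. Substituting into each constraint:
  (1) -3(1) + 7 + 3(0) = 4 ✓
  (2) 0 < 1 ✓
  (3) x = 1, target 1 ✓ (second branch holds)
  (4) z² = (0)² = 0, and 0 < 9 ✓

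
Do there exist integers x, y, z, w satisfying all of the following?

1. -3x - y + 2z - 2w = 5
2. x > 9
Yes

Take x = 10, y = -35, z = 0, w = 0. Substituting into each constraint:
  (1) -3(10) + 35 + 2(0) - 2(0) = 5 ✓
  (2) 10 > 9 ✓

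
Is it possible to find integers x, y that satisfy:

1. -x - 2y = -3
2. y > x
Yes

Take x = -1, y = 2. Substituting into each constraint:
  (1) 1 - 2(2) = -3 ✓
  (2) 2 > -1 ✓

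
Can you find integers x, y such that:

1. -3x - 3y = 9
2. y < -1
Yes

Take x = -1, y = -2. Substituting into each constraint:
  (1) -3(-1) - 3(-2) = 9 ✓
  (2) -2 < -1 ✓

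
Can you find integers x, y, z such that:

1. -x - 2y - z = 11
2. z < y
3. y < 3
Yes

Take x = -10, y = 0, z = -1. Substituting into each constraint:
  (1) 10 - 2(0) + 1 = 11 ✓
  (2) -1 < 0 ✓
  (3) 0 < 3 ✓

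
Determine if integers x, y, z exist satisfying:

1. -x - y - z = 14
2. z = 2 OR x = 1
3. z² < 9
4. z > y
Yes

Take x = -17, y = 1, z = 2. Substituting into each constraint:
  (1) 17 + (-1) + (-2) = 14 ✓
  (2) z = 2, target 2 ✓ (first branch holds)
  (3) z² = (2)² = 4, and 4 < 9 ✓
  (4) 2 > 1 ✓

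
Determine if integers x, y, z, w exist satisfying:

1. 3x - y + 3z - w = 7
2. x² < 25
Yes

Take x = 0, y = 0, z = 0, w = -7. Substituting into each constraint:
  (1) 3(0) + 0 + 3(0) + 7 = 7 ✓
  (2) x² = (0)² = 0, and 0 < 25 ✓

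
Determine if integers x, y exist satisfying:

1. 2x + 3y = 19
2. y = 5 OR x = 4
Yes

Take x = 2, y = 5. Substituting into each constraint:
  (1) 2(2) + 3(5) = 19 ✓
  (2) y = 5, target 5 ✓ (first branch holds)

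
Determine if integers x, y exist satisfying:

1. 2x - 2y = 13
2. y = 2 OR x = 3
No

Even the single constraint (2x - 2y = 13) is infeasible over the integers.

  - 2x - 2y = 13: every term on the left is divisible by 2, so the LHS ≡ 0 (mod 2), but the RHS 13 is not — no integer solution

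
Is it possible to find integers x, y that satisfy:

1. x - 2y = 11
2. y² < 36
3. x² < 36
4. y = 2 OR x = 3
Yes

Take x = 3, y = -4. Substituting into each constraint:
  (1) 3 - 2(-4) = 11 ✓
  (2) y² = (-4)² = 16, and 16 < 36 ✓
  (3) x² = (3)² = 9, and 9 < 36 ✓
  (4) x = 3, target 3 ✓ (second branch holds)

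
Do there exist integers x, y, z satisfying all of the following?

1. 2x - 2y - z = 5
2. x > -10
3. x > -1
Yes

Take x = 3, y = 0, z = 1. Substituting into each constraint:
  (1) 2(3) - 2(0) + (-1) = 5 ✓
  (2) 3 > -10 ✓
  (3) 3 > -1 ✓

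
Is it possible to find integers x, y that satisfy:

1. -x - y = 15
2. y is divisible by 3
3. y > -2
Yes

Take x = -15, y = 0. Substituting into each constraint:
  (1) 15 + 0 = 15 ✓
  (2) 0 = 3 × 0, remainder 0 ✓
  (3) 0 > -2 ✓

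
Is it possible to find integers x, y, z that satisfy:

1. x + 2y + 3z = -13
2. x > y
Yes

Take x = 2, y = 0, z = -5. Substituting into each constraint:
  (1) 2 + 2(0) + 3(-5) = -13 ✓
  (2) 2 > 0 ✓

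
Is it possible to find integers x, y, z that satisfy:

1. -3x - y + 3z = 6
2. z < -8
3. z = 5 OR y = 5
No

The full constraint system is jointly infeasible over the integers. Each constraint and what it forces:

  - -3x - y + 3z = 6: is a linear equation tying the variables together
  - z < -8: bounds one variable relative to a constant
  - z = 5 OR y = 5: forces a choice: either z = 5 or y = 5

Split on the disjunction (z = 5 OR y = 5):
  • If z = 5: this contradicts the bound z ≤ -9.
  • If y = 5: with y = 5, every remaining term of the linear equation is divisible by 3, so the left side is ≡ 0 (mod 3); but the right side 11 ≡ 2 (mod 3). No integers can satisfy it.
Both branches are infeasible, so the system has no integer solution.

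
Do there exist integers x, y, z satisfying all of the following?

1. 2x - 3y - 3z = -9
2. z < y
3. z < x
Yes

Take x = 0, y = 4, z = -1. Substituting into each constraint:
  (1) 2(0) - 3(4) - 3(-1) = -9 ✓
  (2) -1 < 4 ✓
  (3) -1 < 0 ✓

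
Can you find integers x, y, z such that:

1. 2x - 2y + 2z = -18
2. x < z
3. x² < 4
Yes

Take x = -1, y = 8, z = 0. Substituting into each constraint:
  (1) 2(-1) - 2(8) + 2(0) = -18 ✓
  (2) -1 < 0 ✓
  (3) x² = (-1)² = 1, and 1 < 4 ✓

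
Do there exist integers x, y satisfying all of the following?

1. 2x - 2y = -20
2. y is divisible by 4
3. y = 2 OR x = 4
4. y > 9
No

The full constraint system is jointly infeasible over the integers. Each constraint and what it forces:

  - 2x - 2y = -20: is a linear equation tying the variables together
  - y is divisible by 4: restricts y to multiples of 4
  - y = 2 OR x = 4: forces a choice: either y = 2 or x = 4
  - y > 9: bounds one variable relative to a constant

Split on the disjunction (y = 2 OR x = 4):
  • If y = 2: this contradicts the divisibility constraint — 2 is not a multiple of 4.
  • If x = 4: with x = 4, writing y = 4y', every remaining term of the linear equation is divisible by 8, so the left side is ≡ 0 (mod 8); but the right side -28 ≡ 4 (mod 8). No integers can satisfy it.
Both branches are infeasible, so the system has no integer solution.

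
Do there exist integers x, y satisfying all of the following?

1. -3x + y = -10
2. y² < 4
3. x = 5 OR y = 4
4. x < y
No

A contradictory subset is {-3x + y = -10, x = 5 OR y = 4, x < y}. No integer assignment can satisfy these jointly:

  - -3x + y = -10: is a linear equation tying the variables together
  - x = 5 OR y = 4: forces a choice: either x = 5 or y = 4
  - x < y: bounds one variable relative to another variable

Split on the disjunction (x = 5 OR y = 4):
  • If x = 5: the equation forces y = 5, giving (x, y) = (5, 5), which violates y > x.
  • If y = 4: with y = 4, every remaining term of the linear equation is divisible by 3, so the left side is ≡ 0 (mod 3); but the right side -14 ≡ 1 (mod 3). No integers can satisfy it.
Both branches are infeasible, so the system has no integer solution.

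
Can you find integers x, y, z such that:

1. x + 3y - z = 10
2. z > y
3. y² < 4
Yes

Take x = 13, y = -1, z = 0. Substituting into each constraint:
  (1) 13 + 3(-1) + 0 = 10 ✓
  (2) 0 > -1 ✓
  (3) y² = (-1)² = 1, and 1 < 4 ✓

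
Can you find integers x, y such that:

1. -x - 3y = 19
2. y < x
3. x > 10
Yes

Take x = 11, y = -10. Substituting into each constraint:
  (1) (-11) - 3(-10) = 19 ✓
  (2) -10 < 11 ✓
  (3) 11 > 10 ✓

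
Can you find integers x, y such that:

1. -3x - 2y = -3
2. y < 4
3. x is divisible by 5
Yes

Take x = 5, y = -6. Substituting into each constraint:
  (1) -3(5) - 2(-6) = -3 ✓
  (2) -6 < 4 ✓
  (3) 5 = 5 × 1, remainder 0 ✓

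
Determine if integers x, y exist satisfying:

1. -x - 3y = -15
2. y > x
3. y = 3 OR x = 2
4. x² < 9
No

A contradictory subset is {-x - 3y = -15, y > x, y = 3 OR x = 2}. No integer assignment can satisfy these jointly:

  - -x - 3y = -15: is a linear equation tying the variables together
  - y > x: bounds one variable relative to another variable
  - y = 3 OR x = 2: forces a choice: either y = 3 or x = 2

Split on the disjunction (y = 3 OR x = 2):
  • If y = 3: the equation forces x = 6, giving (y, x) = (3, 6), which violates y > x.
  • If x = 2: with x = 2, every remaining term of the linear equation is divisible by 3, so the left side is ≡ 0 (mod 3); but the right side -13 ≡ 2 (mod 3). No integers can satisfy it.
Both branches are infeasible, so the system has no integer solution.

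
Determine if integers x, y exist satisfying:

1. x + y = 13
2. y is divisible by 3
Yes

Take x = 13, y = 0. Substituting into each constraint:
  (1) 13 + 0 = 13 ✓
  (2) 0 = 3 × 0, remainder 0 ✓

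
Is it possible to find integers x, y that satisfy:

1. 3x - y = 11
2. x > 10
Yes

Take x = 11, y = 22. Substituting into each constraint:
  (1) 3(11) + (-22) = 11 ✓
  (2) 11 > 10 ✓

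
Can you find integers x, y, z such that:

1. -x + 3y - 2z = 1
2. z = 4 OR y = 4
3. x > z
Yes

Take x = 5, y = 4, z = 3. Substituting into each constraint:
  (1) (-5) + 3(4) - 2(3) = 1 ✓
  (2) y = 4, target 4 ✓ (second branch holds)
  (3) 5 > 3 ✓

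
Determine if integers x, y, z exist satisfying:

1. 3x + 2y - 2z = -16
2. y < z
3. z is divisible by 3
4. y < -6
Yes

Take x = 0, y = -8, z = 0. Substituting into each constraint:
  (1) 3(0) + 2(-8) - 2(0) = -16 ✓
  (2) -8 < 0 ✓
  (3) 0 = 3 × 0, remainder 0 ✓
  (4) -8 < -6 ✓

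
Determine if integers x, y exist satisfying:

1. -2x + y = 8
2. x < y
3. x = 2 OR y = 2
Yes

Take x = -3, y = 2. Substituting into each constraint:
  (1) -2(-3) + 2 = 8 ✓
  (2) -3 < 2 ✓
  (3) y = 2, target 2 ✓ (second branch holds)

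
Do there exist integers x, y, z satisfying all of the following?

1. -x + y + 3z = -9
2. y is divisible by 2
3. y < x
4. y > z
Yes

Take x = 3, y = 0, z = -2. Substituting into each constraint:
  (1) (-3) + 0 + 3(-2) = -9 ✓
  (2) 0 = 2 × 0, remainder 0 ✓
  (3) 0 < 3 ✓
  (4) 0 > -2 ✓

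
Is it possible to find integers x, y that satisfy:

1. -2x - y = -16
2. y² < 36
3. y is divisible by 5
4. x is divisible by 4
Yes

Take x = 8, y = 0. Substituting into each constraint:
  (1) -2(8) + 0 = -16 ✓
  (2) y² = (0)² = 0, and 0 < 36 ✓
  (3) 0 = 5 × 0, remainder 0 ✓
  (4) 8 = 4 × 2, remainder 0 ✓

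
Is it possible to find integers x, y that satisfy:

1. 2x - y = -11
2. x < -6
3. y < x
Yes

Take x = -12, y = -13. Substituting into each constraint:
  (1) 2(-12) + 13 = -11 ✓
  (2) -12 < -6 ✓
  (3) -13 < -12 ✓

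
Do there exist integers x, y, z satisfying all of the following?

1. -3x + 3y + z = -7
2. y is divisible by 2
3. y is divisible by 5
Yes

Take x = 3, y = 0, z = 2. Substituting into each constraint:
  (1) -3(3) + 3(0) + 2 = -7 ✓
  (2) 0 = 2 × 0, remainder 0 ✓
  (3) 0 = 5 × 0, remainder 0 ✓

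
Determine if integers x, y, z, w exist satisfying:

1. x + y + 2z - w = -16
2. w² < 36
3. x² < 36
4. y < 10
Yes

Take x = 0, y = -16, z = 0, w = 0. Substituting into each constraint:
  (1) 0 + (-16) + 2(0) + 0 = -16 ✓
  (2) w² = (0)² = 0, and 0 < 36 ✓
  (3) x² = (0)² = 0, and 0 < 36 ✓
  (4) -16 < 10 ✓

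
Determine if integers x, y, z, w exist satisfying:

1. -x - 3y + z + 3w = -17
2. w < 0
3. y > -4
Yes

Take x = 14, y = 0, z = 0, w = -1. Substituting into each constraint:
  (1) (-14) - 3(0) + 0 + 3(-1) = -17 ✓
  (2) -1 < 0 ✓
  (3) 0 > -4 ✓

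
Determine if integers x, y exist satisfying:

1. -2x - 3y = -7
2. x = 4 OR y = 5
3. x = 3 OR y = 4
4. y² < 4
No

The full constraint system is jointly infeasible over the integers. Each constraint and what it forces:

  - -2x - 3y = -7: is a linear equation tying the variables together
  - x = 4 OR y = 5: forces a choice: either x = 4 or y = 5
  - x = 3 OR y = 4: forces a choice: either x = 3 or y = 4
  - y² < 4: restricts y to |y| ≤ 1

The bounds confine y to {-1, 0, 1}. For each value, substitute into the equation:
  • y = -1: the equation forces x = 5, but neither branch of (x = 4 OR y = 5) holds.
  • y = 0: the equation gives -2x = -7, so x would not be an integer.
  • y = 1: the equation forces x = 2, but neither branch of (x = 4 OR y = 5) holds.
Every case fails, so no integer solution exists.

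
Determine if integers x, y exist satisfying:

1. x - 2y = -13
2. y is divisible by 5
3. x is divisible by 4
No

A contradictory subset is {x - 2y = -13, x is divisible by 4}. No integer assignment can satisfy these jointly:

  - x - 2y = -13: is a linear equation tying the variables together
  - x is divisible by 4: restricts x to multiples of 4

Modular obstruction: writing x = 4x', every remaining term of the linear equation is divisible by 2, so the left side is ≡ 0 (mod 2); but the right side -13 ≡ 1 (mod 2). No integers can satisfy it.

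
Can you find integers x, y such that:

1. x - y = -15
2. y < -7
Yes

Take x = -23, y = -8. Substituting into each constraint:
  (1) (-23) + 8 = -15 ✓
  (2) -8 < -7 ✓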